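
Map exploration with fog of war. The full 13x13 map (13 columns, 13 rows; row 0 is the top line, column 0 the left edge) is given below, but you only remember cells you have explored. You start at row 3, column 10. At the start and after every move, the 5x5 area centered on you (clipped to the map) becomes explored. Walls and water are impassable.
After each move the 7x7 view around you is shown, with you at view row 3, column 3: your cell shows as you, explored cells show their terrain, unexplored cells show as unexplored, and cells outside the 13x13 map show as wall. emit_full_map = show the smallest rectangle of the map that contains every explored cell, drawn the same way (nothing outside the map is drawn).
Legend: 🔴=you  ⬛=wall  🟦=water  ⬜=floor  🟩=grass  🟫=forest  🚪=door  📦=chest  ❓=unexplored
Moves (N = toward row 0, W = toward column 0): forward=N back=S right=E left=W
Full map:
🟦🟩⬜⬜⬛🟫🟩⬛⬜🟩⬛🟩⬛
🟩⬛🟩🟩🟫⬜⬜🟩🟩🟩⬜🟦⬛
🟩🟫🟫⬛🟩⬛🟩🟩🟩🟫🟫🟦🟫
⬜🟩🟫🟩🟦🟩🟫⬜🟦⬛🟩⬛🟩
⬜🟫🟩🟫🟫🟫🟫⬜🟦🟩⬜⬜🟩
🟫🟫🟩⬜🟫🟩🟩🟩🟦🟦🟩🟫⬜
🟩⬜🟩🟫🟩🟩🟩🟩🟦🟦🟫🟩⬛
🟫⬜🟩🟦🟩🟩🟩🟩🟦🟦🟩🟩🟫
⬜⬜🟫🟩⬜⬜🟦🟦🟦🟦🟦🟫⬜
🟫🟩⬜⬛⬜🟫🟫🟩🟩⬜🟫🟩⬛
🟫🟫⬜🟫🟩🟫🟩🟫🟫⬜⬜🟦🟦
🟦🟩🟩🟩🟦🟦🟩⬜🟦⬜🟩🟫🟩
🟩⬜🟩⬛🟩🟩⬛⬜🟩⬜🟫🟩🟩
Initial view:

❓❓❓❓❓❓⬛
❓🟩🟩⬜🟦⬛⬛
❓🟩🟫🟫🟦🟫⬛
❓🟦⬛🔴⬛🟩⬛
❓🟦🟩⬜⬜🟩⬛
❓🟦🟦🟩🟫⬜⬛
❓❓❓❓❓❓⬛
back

❓🟩🟩⬜🟦⬛⬛
❓🟩🟫🟫🟦🟫⬛
❓🟦⬛🟩⬛🟩⬛
❓🟦🟩🔴⬜🟩⬛
❓🟦🟦🟩🟫⬜⬛
❓🟦🟦🟫🟩⬛⬛
❓❓❓❓❓❓⬛

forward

❓❓❓❓❓❓⬛
❓🟩🟩⬜🟦⬛⬛
❓🟩🟫🟫🟦🟫⬛
❓🟦⬛🔴⬛🟩⬛
❓🟦🟩⬜⬜🟩⬛
❓🟦🟦🟩🟫⬜⬛
❓🟦🟦🟫🟩⬛⬛

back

❓🟩🟩⬜🟦⬛⬛
❓🟩🟫🟫🟦🟫⬛
❓🟦⬛🟩⬛🟩⬛
❓🟦🟩🔴⬜🟩⬛
❓🟦🟦🟩🟫⬜⬛
❓🟦🟦🟫🟩⬛⬛
❓❓❓❓❓❓⬛

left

❓❓🟩🟩⬜🟦⬛
❓🟩🟩🟫🟫🟦🟫
❓⬜🟦⬛🟩⬛🟩
❓⬜🟦🔴⬜⬜🟩
❓🟩🟦🟦🟩🟫⬜
❓🟩🟦🟦🟫🟩⬛
❓❓❓❓❓❓❓

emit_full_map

❓🟩🟩⬜🟦⬛
🟩🟩🟫🟫🟦🟫
⬜🟦⬛🟩⬛🟩
⬜🟦🔴⬜⬜🟩
🟩🟦🟦🟩🟫⬜
🟩🟦🟦🟫🟩⬛

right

❓🟩🟩⬜🟦⬛⬛
🟩🟩🟫🟫🟦🟫⬛
⬜🟦⬛🟩⬛🟩⬛
⬜🟦🟩🔴⬜🟩⬛
🟩🟦🟦🟩🟫⬜⬛
🟩🟦🟦🟫🟩⬛⬛
❓❓❓❓❓❓⬛

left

❓❓🟩🟩⬜🟦⬛
❓🟩🟩🟫🟫🟦🟫
❓⬜🟦⬛🟩⬛🟩
❓⬜🟦🔴⬜⬜🟩
❓🟩🟦🟦🟩🟫⬜
❓🟩🟦🟦🟫🟩⬛
❓❓❓❓❓❓❓

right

❓🟩🟩⬜🟦⬛⬛
🟩🟩🟫🟫🟦🟫⬛
⬜🟦⬛🟩⬛🟩⬛
⬜🟦🟩🔴⬜🟩⬛
🟩🟦🟦🟩🟫⬜⬛
🟩🟦🟦🟫🟩⬛⬛
❓❓❓❓❓❓⬛


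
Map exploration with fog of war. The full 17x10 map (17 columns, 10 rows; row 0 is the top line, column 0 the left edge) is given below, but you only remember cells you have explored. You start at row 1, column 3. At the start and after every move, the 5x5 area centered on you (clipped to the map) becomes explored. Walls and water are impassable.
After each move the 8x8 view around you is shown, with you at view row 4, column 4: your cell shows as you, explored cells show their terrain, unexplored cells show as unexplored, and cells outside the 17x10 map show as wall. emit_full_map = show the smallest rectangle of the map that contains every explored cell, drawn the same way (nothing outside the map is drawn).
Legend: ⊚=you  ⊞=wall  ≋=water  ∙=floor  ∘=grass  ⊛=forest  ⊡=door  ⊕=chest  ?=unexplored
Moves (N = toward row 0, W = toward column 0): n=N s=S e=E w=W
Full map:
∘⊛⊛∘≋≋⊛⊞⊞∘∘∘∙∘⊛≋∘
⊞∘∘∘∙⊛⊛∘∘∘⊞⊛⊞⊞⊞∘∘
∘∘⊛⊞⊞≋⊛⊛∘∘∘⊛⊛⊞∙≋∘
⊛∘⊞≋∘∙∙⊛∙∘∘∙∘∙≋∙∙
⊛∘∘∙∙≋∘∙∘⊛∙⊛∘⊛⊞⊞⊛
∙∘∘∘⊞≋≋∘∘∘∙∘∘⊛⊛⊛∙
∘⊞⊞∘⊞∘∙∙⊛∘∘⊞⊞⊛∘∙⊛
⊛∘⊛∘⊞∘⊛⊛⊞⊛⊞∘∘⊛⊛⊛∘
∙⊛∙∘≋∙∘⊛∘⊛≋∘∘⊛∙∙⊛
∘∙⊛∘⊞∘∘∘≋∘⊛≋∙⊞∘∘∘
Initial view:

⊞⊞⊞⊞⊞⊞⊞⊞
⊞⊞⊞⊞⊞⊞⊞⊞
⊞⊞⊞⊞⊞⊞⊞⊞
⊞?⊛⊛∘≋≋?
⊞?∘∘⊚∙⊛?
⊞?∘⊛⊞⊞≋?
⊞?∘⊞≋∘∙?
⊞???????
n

⊞⊞⊞⊞⊞⊞⊞⊞
⊞⊞⊞⊞⊞⊞⊞⊞
⊞⊞⊞⊞⊞⊞⊞⊞
⊞⊞⊞⊞⊞⊞⊞⊞
⊞?⊛⊛⊚≋≋?
⊞?∘∘∘∙⊛?
⊞?∘⊛⊞⊞≋?
⊞?∘⊞≋∘∙?

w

⊞⊞⊞⊞⊞⊞⊞⊞
⊞⊞⊞⊞⊞⊞⊞⊞
⊞⊞⊞⊞⊞⊞⊞⊞
⊞⊞⊞⊞⊞⊞⊞⊞
⊞⊞∘⊛⊚∘≋≋
⊞⊞⊞∘∘∘∙⊛
⊞⊞∘∘⊛⊞⊞≋
⊞⊞?∘⊞≋∘∙

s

⊞⊞⊞⊞⊞⊞⊞⊞
⊞⊞⊞⊞⊞⊞⊞⊞
⊞⊞⊞⊞⊞⊞⊞⊞
⊞⊞∘⊛⊛∘≋≋
⊞⊞⊞∘⊚∘∙⊛
⊞⊞∘∘⊛⊞⊞≋
⊞⊞⊛∘⊞≋∘∙
⊞⊞??????

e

⊞⊞⊞⊞⊞⊞⊞⊞
⊞⊞⊞⊞⊞⊞⊞⊞
⊞⊞⊞⊞⊞⊞⊞⊞
⊞∘⊛⊛∘≋≋?
⊞⊞∘∘⊚∙⊛?
⊞∘∘⊛⊞⊞≋?
⊞⊛∘⊞≋∘∙?
⊞???????

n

⊞⊞⊞⊞⊞⊞⊞⊞
⊞⊞⊞⊞⊞⊞⊞⊞
⊞⊞⊞⊞⊞⊞⊞⊞
⊞⊞⊞⊞⊞⊞⊞⊞
⊞∘⊛⊛⊚≋≋?
⊞⊞∘∘∘∙⊛?
⊞∘∘⊛⊞⊞≋?
⊞⊛∘⊞≋∘∙?

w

⊞⊞⊞⊞⊞⊞⊞⊞
⊞⊞⊞⊞⊞⊞⊞⊞
⊞⊞⊞⊞⊞⊞⊞⊞
⊞⊞⊞⊞⊞⊞⊞⊞
⊞⊞∘⊛⊚∘≋≋
⊞⊞⊞∘∘∘∙⊛
⊞⊞∘∘⊛⊞⊞≋
⊞⊞⊛∘⊞≋∘∙

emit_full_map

∘⊛⊚∘≋≋
⊞∘∘∘∙⊛
∘∘⊛⊞⊞≋
⊛∘⊞≋∘∙

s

⊞⊞⊞⊞⊞⊞⊞⊞
⊞⊞⊞⊞⊞⊞⊞⊞
⊞⊞⊞⊞⊞⊞⊞⊞
⊞⊞∘⊛⊛∘≋≋
⊞⊞⊞∘⊚∘∙⊛
⊞⊞∘∘⊛⊞⊞≋
⊞⊞⊛∘⊞≋∘∙
⊞⊞??????

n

⊞⊞⊞⊞⊞⊞⊞⊞
⊞⊞⊞⊞⊞⊞⊞⊞
⊞⊞⊞⊞⊞⊞⊞⊞
⊞⊞⊞⊞⊞⊞⊞⊞
⊞⊞∘⊛⊚∘≋≋
⊞⊞⊞∘∘∘∙⊛
⊞⊞∘∘⊛⊞⊞≋
⊞⊞⊛∘⊞≋∘∙

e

⊞⊞⊞⊞⊞⊞⊞⊞
⊞⊞⊞⊞⊞⊞⊞⊞
⊞⊞⊞⊞⊞⊞⊞⊞
⊞⊞⊞⊞⊞⊞⊞⊞
⊞∘⊛⊛⊚≋≋?
⊞⊞∘∘∘∙⊛?
⊞∘∘⊛⊞⊞≋?
⊞⊛∘⊞≋∘∙?

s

⊞⊞⊞⊞⊞⊞⊞⊞
⊞⊞⊞⊞⊞⊞⊞⊞
⊞⊞⊞⊞⊞⊞⊞⊞
⊞∘⊛⊛∘≋≋?
⊞⊞∘∘⊚∙⊛?
⊞∘∘⊛⊞⊞≋?
⊞⊛∘⊞≋∘∙?
⊞???????


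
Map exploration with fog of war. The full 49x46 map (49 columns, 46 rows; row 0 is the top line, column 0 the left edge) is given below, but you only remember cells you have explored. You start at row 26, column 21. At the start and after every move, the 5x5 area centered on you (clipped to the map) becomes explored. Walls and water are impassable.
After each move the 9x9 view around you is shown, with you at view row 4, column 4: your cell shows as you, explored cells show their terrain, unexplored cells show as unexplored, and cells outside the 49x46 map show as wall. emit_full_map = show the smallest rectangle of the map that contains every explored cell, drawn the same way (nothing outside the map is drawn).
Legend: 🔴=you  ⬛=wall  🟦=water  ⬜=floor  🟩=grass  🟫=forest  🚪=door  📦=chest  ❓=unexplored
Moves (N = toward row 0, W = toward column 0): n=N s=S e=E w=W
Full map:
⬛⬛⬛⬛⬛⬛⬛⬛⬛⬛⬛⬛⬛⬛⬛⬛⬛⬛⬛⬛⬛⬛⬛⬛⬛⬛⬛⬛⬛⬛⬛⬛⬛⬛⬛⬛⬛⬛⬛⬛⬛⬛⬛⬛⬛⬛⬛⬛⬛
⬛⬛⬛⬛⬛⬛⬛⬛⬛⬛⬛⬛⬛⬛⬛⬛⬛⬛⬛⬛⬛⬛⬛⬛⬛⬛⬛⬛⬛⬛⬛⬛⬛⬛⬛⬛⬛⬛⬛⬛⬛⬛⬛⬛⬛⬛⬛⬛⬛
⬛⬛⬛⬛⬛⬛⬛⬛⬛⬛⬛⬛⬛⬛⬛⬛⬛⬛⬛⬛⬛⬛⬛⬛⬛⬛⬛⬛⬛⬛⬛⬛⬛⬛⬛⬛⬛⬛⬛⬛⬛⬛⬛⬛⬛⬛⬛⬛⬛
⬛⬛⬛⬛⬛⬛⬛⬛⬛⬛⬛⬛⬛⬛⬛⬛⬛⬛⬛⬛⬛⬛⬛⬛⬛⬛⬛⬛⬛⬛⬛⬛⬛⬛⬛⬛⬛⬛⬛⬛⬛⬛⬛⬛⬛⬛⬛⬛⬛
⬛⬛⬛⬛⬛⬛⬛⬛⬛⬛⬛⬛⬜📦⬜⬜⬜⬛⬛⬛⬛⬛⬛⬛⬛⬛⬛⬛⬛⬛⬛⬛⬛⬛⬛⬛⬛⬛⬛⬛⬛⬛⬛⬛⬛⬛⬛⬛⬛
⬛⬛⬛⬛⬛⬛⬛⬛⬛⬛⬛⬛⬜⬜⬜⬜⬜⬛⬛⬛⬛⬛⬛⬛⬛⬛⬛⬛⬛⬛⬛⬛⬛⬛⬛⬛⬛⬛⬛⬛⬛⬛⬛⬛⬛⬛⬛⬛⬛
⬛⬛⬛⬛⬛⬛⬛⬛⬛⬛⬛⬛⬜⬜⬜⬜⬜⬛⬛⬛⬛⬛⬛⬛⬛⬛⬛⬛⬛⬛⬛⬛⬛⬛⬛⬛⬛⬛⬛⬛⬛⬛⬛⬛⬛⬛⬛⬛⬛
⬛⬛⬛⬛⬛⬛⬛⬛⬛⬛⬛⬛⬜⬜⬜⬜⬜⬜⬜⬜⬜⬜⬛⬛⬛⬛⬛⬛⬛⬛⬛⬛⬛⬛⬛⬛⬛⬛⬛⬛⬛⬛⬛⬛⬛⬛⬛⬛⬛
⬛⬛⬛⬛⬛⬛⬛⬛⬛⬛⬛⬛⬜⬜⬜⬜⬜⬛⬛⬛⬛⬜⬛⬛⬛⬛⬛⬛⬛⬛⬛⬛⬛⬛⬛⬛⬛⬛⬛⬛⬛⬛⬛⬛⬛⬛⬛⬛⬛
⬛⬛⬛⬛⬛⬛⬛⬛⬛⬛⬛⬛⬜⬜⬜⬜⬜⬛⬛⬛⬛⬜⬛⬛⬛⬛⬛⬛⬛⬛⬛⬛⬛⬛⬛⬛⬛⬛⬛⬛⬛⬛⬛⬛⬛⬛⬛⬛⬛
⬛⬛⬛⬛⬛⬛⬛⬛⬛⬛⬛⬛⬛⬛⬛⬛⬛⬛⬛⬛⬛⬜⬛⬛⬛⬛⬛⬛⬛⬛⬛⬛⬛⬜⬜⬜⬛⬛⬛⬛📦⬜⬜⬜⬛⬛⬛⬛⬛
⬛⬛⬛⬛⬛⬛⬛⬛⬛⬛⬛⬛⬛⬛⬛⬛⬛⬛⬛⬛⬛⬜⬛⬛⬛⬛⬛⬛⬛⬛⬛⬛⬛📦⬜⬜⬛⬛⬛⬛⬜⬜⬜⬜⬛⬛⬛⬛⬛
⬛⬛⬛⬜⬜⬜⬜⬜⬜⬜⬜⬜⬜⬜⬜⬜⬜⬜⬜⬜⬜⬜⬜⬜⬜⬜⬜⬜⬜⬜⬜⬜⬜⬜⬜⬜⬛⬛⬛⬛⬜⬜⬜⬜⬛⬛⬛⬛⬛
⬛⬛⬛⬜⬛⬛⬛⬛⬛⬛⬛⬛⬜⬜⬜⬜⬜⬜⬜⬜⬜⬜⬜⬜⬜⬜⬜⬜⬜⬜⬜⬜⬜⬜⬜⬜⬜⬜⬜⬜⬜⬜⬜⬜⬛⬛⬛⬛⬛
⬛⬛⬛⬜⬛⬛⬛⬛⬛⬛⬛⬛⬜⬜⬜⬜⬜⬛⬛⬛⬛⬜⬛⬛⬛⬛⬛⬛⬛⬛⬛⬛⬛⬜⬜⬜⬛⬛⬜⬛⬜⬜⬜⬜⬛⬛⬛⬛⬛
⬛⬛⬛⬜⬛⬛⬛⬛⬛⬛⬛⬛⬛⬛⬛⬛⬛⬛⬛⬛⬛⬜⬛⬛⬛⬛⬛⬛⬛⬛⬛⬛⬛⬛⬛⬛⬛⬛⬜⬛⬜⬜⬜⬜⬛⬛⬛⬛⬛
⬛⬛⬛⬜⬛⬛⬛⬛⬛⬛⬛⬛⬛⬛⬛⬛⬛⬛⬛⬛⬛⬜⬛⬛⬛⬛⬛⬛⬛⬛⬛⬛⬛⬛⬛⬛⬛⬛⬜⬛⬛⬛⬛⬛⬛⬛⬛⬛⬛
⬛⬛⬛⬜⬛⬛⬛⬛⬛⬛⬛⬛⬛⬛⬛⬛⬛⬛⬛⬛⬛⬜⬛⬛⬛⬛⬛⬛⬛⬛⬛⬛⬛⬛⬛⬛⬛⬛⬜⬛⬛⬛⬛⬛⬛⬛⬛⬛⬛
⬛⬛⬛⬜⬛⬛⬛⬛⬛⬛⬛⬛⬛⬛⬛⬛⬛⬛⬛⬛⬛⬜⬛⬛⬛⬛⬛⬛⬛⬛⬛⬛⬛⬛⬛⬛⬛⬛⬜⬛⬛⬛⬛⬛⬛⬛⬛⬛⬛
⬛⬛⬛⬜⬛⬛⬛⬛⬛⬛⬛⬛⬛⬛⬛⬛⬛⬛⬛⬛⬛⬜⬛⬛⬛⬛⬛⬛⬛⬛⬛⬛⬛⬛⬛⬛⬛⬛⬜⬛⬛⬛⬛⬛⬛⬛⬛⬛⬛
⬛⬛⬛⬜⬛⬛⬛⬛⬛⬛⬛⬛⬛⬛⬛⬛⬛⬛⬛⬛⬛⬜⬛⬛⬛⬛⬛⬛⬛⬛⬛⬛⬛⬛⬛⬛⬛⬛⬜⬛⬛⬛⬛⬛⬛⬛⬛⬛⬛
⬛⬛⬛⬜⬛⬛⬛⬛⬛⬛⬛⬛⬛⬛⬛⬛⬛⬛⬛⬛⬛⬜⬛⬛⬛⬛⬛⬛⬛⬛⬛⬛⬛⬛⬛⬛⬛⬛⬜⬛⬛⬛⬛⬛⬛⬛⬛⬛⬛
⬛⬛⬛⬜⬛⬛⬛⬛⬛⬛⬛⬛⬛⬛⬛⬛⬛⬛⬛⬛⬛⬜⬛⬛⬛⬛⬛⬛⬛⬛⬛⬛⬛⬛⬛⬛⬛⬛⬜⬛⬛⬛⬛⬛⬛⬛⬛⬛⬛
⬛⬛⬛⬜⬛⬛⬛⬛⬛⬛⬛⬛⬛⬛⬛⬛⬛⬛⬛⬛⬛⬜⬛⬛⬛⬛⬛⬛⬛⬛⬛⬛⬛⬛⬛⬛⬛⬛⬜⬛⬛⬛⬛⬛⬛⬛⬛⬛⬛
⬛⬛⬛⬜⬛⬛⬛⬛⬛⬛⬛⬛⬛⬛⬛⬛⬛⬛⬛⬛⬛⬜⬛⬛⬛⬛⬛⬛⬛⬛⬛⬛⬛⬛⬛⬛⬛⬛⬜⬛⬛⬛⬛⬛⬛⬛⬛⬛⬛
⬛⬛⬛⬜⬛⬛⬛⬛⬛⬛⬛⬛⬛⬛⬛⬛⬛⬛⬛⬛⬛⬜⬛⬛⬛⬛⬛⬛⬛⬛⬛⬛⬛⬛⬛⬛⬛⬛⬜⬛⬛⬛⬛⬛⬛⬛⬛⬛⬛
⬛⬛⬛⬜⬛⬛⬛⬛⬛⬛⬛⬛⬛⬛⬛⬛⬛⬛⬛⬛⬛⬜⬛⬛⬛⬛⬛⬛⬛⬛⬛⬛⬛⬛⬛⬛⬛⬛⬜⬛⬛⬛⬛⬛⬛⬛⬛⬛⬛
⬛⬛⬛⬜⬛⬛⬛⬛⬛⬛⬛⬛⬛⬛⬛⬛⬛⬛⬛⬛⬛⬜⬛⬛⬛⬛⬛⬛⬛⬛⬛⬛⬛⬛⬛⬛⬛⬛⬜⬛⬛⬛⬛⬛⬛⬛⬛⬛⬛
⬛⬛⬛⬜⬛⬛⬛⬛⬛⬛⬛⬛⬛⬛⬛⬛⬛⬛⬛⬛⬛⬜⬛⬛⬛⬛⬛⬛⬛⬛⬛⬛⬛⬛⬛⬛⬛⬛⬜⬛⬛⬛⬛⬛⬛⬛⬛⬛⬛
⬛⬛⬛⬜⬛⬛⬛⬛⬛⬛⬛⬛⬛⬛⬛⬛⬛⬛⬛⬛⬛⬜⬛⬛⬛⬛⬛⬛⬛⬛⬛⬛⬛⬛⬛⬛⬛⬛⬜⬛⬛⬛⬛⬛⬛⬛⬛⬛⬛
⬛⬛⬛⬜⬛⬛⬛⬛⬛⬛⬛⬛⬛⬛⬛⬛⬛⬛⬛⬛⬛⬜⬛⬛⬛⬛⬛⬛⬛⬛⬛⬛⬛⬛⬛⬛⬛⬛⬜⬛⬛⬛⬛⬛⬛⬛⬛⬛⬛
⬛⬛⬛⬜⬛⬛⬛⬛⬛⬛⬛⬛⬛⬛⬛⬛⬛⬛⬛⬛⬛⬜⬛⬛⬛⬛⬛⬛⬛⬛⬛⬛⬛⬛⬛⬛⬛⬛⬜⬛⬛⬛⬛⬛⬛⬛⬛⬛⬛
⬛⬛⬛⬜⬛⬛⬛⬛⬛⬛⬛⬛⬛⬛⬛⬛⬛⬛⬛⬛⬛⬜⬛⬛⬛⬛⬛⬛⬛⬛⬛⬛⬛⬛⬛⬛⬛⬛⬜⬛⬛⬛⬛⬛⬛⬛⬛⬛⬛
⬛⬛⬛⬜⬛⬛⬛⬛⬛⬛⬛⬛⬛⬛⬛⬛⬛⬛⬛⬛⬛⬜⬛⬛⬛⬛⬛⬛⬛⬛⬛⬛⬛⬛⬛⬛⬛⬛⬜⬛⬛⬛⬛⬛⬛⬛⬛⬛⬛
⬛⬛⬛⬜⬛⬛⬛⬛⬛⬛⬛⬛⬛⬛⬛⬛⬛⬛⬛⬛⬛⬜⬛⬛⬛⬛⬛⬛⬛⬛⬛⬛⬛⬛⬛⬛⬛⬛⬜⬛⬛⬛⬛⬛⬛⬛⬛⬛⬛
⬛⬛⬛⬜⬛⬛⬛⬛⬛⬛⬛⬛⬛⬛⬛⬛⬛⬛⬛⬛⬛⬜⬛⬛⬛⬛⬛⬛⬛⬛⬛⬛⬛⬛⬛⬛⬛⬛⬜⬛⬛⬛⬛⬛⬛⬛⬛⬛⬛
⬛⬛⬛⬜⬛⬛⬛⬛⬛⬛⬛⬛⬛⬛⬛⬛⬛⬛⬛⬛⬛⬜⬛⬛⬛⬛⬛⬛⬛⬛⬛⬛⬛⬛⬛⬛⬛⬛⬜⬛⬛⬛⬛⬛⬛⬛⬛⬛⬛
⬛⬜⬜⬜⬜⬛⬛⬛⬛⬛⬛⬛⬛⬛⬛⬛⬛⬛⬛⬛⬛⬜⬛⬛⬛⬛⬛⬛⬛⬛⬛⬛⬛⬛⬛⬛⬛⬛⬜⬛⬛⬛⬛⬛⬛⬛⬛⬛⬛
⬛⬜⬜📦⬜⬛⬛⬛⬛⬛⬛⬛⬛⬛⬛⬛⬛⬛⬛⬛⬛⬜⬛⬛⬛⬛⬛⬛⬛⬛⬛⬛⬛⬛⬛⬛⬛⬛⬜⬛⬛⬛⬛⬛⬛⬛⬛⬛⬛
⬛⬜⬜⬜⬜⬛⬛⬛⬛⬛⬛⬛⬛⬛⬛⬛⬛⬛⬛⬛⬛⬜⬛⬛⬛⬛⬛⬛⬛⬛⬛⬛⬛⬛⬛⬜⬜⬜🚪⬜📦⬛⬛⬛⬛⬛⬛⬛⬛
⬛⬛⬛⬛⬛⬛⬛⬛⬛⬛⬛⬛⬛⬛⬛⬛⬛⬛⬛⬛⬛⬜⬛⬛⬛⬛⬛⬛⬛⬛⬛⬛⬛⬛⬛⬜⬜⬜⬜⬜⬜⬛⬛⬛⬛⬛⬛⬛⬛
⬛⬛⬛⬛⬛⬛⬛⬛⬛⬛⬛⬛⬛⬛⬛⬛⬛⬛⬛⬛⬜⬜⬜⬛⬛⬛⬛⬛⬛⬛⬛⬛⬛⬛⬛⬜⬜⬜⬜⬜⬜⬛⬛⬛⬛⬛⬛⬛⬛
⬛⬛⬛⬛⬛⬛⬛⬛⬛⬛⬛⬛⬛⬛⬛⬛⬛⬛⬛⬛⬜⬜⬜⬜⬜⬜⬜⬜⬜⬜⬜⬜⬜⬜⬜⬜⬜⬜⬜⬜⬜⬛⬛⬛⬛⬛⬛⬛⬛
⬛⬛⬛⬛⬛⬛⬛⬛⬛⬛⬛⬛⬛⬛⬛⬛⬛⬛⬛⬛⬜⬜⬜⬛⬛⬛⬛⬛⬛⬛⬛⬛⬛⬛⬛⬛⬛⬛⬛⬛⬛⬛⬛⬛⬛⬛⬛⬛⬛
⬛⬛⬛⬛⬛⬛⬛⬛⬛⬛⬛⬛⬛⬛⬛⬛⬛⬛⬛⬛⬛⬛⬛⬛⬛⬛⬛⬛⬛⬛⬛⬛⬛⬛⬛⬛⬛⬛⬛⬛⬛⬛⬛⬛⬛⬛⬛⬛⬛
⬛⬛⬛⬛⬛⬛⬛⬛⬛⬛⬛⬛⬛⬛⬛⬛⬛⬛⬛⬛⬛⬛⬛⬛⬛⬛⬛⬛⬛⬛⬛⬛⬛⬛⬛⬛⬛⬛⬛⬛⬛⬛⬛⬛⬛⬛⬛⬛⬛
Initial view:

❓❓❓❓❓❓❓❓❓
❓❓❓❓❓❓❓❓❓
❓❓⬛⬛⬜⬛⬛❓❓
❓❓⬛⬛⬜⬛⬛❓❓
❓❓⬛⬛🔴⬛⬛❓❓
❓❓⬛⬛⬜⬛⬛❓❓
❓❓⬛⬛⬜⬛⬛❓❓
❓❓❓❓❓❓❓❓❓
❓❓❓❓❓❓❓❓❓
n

❓❓❓❓❓❓❓❓❓
❓❓❓❓❓❓❓❓❓
❓❓⬛⬛⬜⬛⬛❓❓
❓❓⬛⬛⬜⬛⬛❓❓
❓❓⬛⬛🔴⬛⬛❓❓
❓❓⬛⬛⬜⬛⬛❓❓
❓❓⬛⬛⬜⬛⬛❓❓
❓❓⬛⬛⬜⬛⬛❓❓
❓❓❓❓❓❓❓❓❓

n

❓❓❓❓❓❓❓❓❓
❓❓❓❓❓❓❓❓❓
❓❓⬛⬛⬜⬛⬛❓❓
❓❓⬛⬛⬜⬛⬛❓❓
❓❓⬛⬛🔴⬛⬛❓❓
❓❓⬛⬛⬜⬛⬛❓❓
❓❓⬛⬛⬜⬛⬛❓❓
❓❓⬛⬛⬜⬛⬛❓❓
❓❓⬛⬛⬜⬛⬛❓❓

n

❓❓❓❓❓❓❓❓❓
❓❓❓❓❓❓❓❓❓
❓❓⬛⬛⬜⬛⬛❓❓
❓❓⬛⬛⬜⬛⬛❓❓
❓❓⬛⬛🔴⬛⬛❓❓
❓❓⬛⬛⬜⬛⬛❓❓
❓❓⬛⬛⬜⬛⬛❓❓
❓❓⬛⬛⬜⬛⬛❓❓
❓❓⬛⬛⬜⬛⬛❓❓


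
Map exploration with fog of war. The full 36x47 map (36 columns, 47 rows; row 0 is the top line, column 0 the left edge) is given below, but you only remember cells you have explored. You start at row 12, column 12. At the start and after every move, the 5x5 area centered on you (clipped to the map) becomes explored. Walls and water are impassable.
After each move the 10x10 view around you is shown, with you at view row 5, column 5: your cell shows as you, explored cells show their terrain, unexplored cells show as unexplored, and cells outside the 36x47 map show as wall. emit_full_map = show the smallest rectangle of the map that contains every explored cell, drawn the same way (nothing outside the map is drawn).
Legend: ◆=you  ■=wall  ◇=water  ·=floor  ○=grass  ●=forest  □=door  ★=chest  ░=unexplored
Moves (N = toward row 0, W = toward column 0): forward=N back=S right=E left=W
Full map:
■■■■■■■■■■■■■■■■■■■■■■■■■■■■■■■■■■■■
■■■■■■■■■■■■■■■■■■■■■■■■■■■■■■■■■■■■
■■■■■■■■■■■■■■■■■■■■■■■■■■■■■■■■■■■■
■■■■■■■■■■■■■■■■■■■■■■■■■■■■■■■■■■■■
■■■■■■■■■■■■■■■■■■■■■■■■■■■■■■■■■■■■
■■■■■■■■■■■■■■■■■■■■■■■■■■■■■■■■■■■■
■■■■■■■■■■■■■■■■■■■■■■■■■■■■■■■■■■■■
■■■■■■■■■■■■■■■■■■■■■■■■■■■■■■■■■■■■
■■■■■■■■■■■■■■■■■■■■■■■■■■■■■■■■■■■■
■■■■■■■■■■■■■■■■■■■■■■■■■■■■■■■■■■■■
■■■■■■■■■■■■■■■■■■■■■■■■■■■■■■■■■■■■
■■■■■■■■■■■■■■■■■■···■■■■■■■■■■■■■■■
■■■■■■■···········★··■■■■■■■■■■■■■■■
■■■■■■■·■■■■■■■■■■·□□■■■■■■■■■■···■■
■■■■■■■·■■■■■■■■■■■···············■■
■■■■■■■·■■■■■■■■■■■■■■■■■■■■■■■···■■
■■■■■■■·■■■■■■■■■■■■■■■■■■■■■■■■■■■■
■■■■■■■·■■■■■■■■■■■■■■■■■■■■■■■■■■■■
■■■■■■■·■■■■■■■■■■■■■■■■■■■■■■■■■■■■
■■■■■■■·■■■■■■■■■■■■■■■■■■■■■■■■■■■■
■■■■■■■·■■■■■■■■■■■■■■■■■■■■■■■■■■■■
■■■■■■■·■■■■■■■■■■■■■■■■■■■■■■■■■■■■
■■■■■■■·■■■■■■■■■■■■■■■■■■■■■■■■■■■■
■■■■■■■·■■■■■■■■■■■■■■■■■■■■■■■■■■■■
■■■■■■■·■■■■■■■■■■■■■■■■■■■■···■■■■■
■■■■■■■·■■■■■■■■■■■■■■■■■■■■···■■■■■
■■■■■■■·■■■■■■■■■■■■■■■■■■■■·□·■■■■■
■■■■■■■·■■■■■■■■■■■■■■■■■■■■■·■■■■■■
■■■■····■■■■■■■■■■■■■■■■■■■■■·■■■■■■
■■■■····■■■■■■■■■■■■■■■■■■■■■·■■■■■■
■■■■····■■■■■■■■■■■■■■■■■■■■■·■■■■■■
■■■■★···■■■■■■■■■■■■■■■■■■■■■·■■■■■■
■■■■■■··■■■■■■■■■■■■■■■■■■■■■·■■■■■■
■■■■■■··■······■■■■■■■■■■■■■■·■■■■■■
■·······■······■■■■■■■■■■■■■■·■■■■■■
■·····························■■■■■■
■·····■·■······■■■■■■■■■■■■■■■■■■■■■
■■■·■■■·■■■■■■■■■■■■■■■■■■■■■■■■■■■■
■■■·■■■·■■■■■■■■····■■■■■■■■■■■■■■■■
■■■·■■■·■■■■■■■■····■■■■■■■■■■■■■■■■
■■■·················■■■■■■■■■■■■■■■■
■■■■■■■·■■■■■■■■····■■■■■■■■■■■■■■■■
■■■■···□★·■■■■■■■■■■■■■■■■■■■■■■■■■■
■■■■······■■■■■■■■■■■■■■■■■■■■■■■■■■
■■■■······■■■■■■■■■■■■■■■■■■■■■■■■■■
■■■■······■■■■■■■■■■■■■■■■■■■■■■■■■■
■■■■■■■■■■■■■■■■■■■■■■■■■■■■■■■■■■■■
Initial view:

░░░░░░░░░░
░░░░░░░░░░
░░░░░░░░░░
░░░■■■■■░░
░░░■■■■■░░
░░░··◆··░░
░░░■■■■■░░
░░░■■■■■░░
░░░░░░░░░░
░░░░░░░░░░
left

░░░░░░░░░░
░░░░░░░░░░
░░░░░░░░░░
░░░■■■■■■░
░░░■■■■■■░
░░░··◆···░
░░░■■■■■■░
░░░■■■■■■░
░░░░░░░░░░
░░░░░░░░░░

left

░░░░░░░░░░
░░░░░░░░░░
░░░░░░░░░░
░░░■■■■■■■
░░░■■■■■■■
░░░··◆····
░░░■■■■■■■
░░░■■■■■■■
░░░░░░░░░░
░░░░░░░░░░

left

░░░░░░░░░░
░░░░░░░░░░
░░░░░░░░░░
░░░■■■■■■■
░░░■■■■■■■
░░░··◆····
░░░·■■■■■■
░░░·■■■■■■
░░░░░░░░░░
░░░░░░░░░░

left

░░░░░░░░░░
░░░░░░░░░░
░░░░░░░░░░
░░░■■■■■■■
░░░■■■■■■■
░░░■·◆····
░░░■·■■■■■
░░░■·■■■■■
░░░░░░░░░░
░░░░░░░░░░

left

░░░░░░░░░░
░░░░░░░░░░
░░░░░░░░░░
░░░■■■■■■■
░░░■■■■■■■
░░░■■◆····
░░░■■·■■■■
░░░■■·■■■■
░░░░░░░░░░
░░░░░░░░░░

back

░░░░░░░░░░
░░░░░░░░░░
░░░■■■■■■■
░░░■■■■■■■
░░░■■·····
░░░■■◆■■■■
░░░■■·■■■■
░░░■■·■■░░
░░░░░░░░░░
░░░░░░░░░░

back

░░░░░░░░░░
░░░■■■■■■■
░░░■■■■■■■
░░░■■·····
░░░■■·■■■■
░░░■■◆■■■■
░░░■■·■■░░
░░░■■·■■░░
░░░░░░░░░░
░░░░░░░░░░

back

░░░■■■■■■■
░░░■■■■■■■
░░░■■·····
░░░■■·■■■■
░░░■■·■■■■
░░░■■◆■■░░
░░░■■·■■░░
░░░■■·■■░░
░░░░░░░░░░
░░░░░░░░░░

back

░░░■■■■■■■
░░░■■·····
░░░■■·■■■■
░░░■■·■■■■
░░░■■·■■░░
░░░■■◆■■░░
░░░■■·■■░░
░░░■■·■■░░
░░░░░░░░░░
░░░░░░░░░░

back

░░░■■·····
░░░■■·■■■■
░░░■■·■■■■
░░░■■·■■░░
░░░■■·■■░░
░░░■■◆■■░░
░░░■■·■■░░
░░░■■·■■░░
░░░░░░░░░░
░░░░░░░░░░

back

░░░■■·■■■■
░░░■■·■■■■
░░░■■·■■░░
░░░■■·■■░░
░░░■■·■■░░
░░░■■◆■■░░
░░░■■·■■░░
░░░■■·■■░░
░░░░░░░░░░
░░░░░░░░░░

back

░░░■■·■■■■
░░░■■·■■░░
░░░■■·■■░░
░░░■■·■■░░
░░░■■·■■░░
░░░■■◆■■░░
░░░■■·■■░░
░░░■■·■■░░
░░░░░░░░░░
░░░░░░░░░░

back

░░░■■·■■░░
░░░■■·■■░░
░░░■■·■■░░
░░░■■·■■░░
░░░■■·■■░░
░░░■■◆■■░░
░░░■■·■■░░
░░░■■·■■░░
░░░░░░░░░░
░░░░░░░░░░

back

░░░■■·■■░░
░░░■■·■■░░
░░░■■·■■░░
░░░■■·■■░░
░░░■■·■■░░
░░░■■◆■■░░
░░░■■·■■░░
░░░■■·■■░░
░░░░░░░░░░
░░░░░░░░░░


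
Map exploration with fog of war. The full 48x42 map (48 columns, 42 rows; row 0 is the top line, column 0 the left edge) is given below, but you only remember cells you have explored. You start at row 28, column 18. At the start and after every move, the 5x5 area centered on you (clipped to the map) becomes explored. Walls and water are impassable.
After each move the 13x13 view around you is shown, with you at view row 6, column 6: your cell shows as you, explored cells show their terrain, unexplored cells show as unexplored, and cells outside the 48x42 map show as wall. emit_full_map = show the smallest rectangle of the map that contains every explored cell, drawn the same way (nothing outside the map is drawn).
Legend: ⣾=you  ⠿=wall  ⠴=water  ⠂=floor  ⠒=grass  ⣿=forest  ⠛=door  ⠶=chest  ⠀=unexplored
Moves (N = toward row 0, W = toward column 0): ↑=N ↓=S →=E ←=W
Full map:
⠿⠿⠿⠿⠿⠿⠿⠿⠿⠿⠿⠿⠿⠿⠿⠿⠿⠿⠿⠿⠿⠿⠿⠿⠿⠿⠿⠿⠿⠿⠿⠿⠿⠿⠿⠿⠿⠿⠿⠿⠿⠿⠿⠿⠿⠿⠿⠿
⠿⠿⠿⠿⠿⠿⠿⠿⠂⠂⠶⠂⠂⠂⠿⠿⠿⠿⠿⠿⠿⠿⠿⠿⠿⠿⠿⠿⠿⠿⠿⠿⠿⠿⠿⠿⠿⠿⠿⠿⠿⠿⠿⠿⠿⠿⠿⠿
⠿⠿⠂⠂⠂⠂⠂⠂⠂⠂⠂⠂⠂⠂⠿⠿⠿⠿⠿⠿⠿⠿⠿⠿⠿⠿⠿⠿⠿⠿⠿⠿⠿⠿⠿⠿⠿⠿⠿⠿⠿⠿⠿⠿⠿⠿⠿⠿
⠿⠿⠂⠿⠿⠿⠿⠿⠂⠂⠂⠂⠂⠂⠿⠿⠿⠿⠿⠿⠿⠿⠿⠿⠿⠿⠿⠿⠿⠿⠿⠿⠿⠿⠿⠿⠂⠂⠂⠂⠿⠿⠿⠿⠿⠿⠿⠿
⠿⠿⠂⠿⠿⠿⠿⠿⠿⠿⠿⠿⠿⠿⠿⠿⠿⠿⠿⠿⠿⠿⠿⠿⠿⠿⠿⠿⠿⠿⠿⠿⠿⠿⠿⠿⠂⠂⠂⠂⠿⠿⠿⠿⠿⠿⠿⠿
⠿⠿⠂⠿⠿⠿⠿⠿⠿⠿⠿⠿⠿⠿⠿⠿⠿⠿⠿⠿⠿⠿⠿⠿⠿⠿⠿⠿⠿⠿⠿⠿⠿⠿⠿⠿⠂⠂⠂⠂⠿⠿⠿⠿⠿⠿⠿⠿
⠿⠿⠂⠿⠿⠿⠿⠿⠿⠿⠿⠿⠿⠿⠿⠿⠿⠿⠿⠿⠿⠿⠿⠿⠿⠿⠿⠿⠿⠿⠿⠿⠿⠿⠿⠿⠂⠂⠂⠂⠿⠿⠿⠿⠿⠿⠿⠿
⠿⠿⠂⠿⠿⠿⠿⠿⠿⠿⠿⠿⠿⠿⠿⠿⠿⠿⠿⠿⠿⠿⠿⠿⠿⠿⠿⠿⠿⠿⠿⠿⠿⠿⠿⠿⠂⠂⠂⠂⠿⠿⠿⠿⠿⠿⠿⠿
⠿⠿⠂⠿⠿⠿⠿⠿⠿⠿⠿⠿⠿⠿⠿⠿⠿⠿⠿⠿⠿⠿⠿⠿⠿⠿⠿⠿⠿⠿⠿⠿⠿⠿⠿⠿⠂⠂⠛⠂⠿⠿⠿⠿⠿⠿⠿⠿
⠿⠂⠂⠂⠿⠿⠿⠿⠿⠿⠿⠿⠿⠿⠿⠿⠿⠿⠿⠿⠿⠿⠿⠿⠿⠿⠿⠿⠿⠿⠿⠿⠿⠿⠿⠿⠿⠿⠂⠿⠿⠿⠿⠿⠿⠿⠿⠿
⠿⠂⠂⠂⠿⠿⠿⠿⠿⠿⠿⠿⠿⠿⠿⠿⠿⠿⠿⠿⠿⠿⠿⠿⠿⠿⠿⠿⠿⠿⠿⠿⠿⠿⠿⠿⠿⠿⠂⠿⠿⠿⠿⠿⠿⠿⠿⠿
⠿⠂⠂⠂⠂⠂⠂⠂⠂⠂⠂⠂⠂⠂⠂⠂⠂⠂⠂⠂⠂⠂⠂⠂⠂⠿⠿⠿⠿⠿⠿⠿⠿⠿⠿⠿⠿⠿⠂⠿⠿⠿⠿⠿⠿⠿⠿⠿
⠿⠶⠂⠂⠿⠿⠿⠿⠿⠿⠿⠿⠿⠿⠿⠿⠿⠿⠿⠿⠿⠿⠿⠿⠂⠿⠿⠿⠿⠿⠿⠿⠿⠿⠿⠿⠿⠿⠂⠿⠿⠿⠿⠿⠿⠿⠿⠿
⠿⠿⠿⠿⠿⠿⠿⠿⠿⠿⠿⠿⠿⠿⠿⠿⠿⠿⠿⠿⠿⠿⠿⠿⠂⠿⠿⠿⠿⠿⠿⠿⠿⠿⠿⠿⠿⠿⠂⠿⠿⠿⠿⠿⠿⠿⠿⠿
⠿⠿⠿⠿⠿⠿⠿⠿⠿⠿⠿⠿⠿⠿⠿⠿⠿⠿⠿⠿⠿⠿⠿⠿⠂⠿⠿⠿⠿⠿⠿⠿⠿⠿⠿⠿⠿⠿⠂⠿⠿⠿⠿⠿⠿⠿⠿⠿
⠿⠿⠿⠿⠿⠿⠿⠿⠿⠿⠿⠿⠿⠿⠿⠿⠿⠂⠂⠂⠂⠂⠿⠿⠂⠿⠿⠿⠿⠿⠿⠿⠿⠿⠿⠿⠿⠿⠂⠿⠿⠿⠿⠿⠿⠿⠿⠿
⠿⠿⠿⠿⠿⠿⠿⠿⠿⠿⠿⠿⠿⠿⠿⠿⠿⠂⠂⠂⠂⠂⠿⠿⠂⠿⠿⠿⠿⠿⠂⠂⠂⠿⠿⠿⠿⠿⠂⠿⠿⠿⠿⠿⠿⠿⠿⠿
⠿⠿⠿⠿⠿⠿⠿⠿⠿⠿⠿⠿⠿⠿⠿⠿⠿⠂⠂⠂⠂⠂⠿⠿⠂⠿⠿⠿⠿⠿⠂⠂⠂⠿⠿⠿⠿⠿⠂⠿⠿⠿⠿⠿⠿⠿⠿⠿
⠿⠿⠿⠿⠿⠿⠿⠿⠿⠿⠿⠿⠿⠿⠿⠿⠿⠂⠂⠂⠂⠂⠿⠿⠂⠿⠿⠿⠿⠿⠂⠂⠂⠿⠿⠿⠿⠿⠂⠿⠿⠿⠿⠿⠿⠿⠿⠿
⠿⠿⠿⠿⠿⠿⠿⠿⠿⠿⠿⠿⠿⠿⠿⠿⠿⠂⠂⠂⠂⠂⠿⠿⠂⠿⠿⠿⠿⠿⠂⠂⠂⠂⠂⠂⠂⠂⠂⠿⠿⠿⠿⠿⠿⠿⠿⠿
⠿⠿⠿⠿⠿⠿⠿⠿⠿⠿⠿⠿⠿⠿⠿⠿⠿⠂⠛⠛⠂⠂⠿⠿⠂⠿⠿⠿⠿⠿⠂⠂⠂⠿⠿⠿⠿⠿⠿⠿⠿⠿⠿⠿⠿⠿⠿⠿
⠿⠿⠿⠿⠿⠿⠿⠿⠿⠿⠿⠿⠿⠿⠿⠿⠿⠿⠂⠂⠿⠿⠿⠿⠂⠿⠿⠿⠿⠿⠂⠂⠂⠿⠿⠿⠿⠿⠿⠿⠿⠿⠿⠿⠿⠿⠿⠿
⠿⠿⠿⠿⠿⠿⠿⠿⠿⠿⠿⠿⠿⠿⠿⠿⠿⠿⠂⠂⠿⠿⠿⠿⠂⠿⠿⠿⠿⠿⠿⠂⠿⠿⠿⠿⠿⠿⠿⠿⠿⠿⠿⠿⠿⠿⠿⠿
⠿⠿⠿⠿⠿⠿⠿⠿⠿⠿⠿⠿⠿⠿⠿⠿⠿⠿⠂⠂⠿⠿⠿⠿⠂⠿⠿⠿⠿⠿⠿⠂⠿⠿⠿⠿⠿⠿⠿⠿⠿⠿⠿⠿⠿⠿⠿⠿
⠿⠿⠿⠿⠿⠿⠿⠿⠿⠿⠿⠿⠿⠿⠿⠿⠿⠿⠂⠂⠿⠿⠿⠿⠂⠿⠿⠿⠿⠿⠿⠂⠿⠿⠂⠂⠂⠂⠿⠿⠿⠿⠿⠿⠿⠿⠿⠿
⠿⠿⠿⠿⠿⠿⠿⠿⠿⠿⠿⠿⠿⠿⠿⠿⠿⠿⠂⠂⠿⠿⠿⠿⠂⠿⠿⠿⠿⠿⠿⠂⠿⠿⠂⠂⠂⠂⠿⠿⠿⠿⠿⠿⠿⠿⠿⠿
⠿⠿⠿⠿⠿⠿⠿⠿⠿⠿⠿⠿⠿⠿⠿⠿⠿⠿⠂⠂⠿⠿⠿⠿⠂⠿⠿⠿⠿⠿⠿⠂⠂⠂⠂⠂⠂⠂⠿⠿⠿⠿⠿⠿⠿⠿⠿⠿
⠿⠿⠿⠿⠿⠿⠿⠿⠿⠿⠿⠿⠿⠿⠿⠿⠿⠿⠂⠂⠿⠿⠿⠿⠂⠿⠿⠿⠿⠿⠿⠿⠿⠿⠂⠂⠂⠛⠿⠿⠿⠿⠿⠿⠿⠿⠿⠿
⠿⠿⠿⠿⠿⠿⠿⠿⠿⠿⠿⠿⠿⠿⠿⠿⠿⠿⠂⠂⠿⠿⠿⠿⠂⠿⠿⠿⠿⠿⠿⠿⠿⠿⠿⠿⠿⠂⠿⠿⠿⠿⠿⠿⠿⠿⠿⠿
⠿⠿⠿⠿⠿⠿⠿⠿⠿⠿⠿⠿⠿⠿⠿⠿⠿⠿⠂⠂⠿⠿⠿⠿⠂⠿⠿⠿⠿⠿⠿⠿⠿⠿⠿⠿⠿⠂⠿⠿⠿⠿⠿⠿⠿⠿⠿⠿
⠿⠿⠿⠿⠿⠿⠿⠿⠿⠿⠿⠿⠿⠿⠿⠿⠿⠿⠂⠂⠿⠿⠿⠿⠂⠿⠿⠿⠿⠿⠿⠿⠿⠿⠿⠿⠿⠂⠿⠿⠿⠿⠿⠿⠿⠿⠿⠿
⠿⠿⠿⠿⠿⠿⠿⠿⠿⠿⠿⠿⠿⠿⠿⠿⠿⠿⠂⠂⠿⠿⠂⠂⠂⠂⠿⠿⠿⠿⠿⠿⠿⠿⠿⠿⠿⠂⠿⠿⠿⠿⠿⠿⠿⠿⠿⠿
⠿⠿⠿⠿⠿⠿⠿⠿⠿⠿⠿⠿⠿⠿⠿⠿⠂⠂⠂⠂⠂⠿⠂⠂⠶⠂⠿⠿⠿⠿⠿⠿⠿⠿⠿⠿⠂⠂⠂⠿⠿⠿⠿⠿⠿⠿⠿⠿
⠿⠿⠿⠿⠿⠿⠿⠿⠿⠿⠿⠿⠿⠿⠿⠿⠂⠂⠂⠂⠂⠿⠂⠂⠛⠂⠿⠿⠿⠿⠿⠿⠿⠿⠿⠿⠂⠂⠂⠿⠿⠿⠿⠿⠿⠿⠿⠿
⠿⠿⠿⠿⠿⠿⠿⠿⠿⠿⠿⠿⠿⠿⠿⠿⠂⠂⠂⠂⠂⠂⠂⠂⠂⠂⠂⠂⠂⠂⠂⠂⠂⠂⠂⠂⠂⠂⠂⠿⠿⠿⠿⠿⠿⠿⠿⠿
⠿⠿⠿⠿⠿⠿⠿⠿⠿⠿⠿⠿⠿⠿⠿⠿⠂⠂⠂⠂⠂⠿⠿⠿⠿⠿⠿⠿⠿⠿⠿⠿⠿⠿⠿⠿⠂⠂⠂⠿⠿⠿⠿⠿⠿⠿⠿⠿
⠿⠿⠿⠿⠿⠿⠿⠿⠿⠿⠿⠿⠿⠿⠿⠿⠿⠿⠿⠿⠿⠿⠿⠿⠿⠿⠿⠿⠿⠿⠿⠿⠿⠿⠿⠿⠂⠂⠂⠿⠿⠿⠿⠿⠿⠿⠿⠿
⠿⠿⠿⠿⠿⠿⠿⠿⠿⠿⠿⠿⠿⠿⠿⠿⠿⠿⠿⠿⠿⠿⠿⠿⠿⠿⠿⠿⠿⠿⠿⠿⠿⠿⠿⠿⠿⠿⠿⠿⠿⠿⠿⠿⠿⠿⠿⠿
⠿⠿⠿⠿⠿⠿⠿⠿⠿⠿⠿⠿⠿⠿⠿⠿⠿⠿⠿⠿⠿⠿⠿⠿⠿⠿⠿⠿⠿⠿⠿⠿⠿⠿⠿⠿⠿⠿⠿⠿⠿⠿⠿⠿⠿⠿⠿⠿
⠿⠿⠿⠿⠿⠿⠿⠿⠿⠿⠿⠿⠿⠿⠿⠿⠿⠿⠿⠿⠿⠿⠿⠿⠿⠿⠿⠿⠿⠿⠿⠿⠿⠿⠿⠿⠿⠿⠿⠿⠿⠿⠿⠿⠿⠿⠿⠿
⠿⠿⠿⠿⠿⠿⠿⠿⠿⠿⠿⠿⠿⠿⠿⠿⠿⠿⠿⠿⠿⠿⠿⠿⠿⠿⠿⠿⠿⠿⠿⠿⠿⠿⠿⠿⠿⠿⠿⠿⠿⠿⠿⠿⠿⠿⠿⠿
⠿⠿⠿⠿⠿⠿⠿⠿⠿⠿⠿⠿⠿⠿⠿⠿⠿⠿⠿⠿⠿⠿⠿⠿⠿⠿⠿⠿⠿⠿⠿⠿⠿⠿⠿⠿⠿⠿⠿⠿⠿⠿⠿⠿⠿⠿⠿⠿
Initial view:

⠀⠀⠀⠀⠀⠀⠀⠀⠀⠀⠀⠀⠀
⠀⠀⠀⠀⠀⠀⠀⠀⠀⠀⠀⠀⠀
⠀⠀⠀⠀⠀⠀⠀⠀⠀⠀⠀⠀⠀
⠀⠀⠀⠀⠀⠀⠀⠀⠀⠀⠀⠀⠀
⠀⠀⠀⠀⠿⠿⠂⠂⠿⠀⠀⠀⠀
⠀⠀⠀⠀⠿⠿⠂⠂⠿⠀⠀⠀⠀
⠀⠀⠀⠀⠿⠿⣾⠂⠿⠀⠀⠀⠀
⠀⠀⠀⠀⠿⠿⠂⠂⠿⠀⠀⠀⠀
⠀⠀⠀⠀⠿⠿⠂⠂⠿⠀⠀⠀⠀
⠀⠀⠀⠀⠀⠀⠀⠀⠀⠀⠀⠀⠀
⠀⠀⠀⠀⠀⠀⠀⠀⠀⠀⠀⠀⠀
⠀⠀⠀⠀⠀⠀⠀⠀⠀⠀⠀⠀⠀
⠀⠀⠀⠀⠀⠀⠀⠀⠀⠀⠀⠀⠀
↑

⠀⠀⠀⠀⠀⠀⠀⠀⠀⠀⠀⠀⠀
⠀⠀⠀⠀⠀⠀⠀⠀⠀⠀⠀⠀⠀
⠀⠀⠀⠀⠀⠀⠀⠀⠀⠀⠀⠀⠀
⠀⠀⠀⠀⠀⠀⠀⠀⠀⠀⠀⠀⠀
⠀⠀⠀⠀⠿⠿⠂⠂⠿⠀⠀⠀⠀
⠀⠀⠀⠀⠿⠿⠂⠂⠿⠀⠀⠀⠀
⠀⠀⠀⠀⠿⠿⣾⠂⠿⠀⠀⠀⠀
⠀⠀⠀⠀⠿⠿⠂⠂⠿⠀⠀⠀⠀
⠀⠀⠀⠀⠿⠿⠂⠂⠿⠀⠀⠀⠀
⠀⠀⠀⠀⠿⠿⠂⠂⠿⠀⠀⠀⠀
⠀⠀⠀⠀⠀⠀⠀⠀⠀⠀⠀⠀⠀
⠀⠀⠀⠀⠀⠀⠀⠀⠀⠀⠀⠀⠀
⠀⠀⠀⠀⠀⠀⠀⠀⠀⠀⠀⠀⠀

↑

⠀⠀⠀⠀⠀⠀⠀⠀⠀⠀⠀⠀⠀
⠀⠀⠀⠀⠀⠀⠀⠀⠀⠀⠀⠀⠀
⠀⠀⠀⠀⠀⠀⠀⠀⠀⠀⠀⠀⠀
⠀⠀⠀⠀⠀⠀⠀⠀⠀⠀⠀⠀⠀
⠀⠀⠀⠀⠿⠿⠂⠂⠿⠀⠀⠀⠀
⠀⠀⠀⠀⠿⠿⠂⠂⠿⠀⠀⠀⠀
⠀⠀⠀⠀⠿⠿⣾⠂⠿⠀⠀⠀⠀
⠀⠀⠀⠀⠿⠿⠂⠂⠿⠀⠀⠀⠀
⠀⠀⠀⠀⠿⠿⠂⠂⠿⠀⠀⠀⠀
⠀⠀⠀⠀⠿⠿⠂⠂⠿⠀⠀⠀⠀
⠀⠀⠀⠀⠿⠿⠂⠂⠿⠀⠀⠀⠀
⠀⠀⠀⠀⠀⠀⠀⠀⠀⠀⠀⠀⠀
⠀⠀⠀⠀⠀⠀⠀⠀⠀⠀⠀⠀⠀

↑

⠀⠀⠀⠀⠀⠀⠀⠀⠀⠀⠀⠀⠀
⠀⠀⠀⠀⠀⠀⠀⠀⠀⠀⠀⠀⠀
⠀⠀⠀⠀⠀⠀⠀⠀⠀⠀⠀⠀⠀
⠀⠀⠀⠀⠀⠀⠀⠀⠀⠀⠀⠀⠀
⠀⠀⠀⠀⠿⠿⠂⠂⠿⠀⠀⠀⠀
⠀⠀⠀⠀⠿⠿⠂⠂⠿⠀⠀⠀⠀
⠀⠀⠀⠀⠿⠿⣾⠂⠿⠀⠀⠀⠀
⠀⠀⠀⠀⠿⠿⠂⠂⠿⠀⠀⠀⠀
⠀⠀⠀⠀⠿⠿⠂⠂⠿⠀⠀⠀⠀
⠀⠀⠀⠀⠿⠿⠂⠂⠿⠀⠀⠀⠀
⠀⠀⠀⠀⠿⠿⠂⠂⠿⠀⠀⠀⠀
⠀⠀⠀⠀⠿⠿⠂⠂⠿⠀⠀⠀⠀
⠀⠀⠀⠀⠀⠀⠀⠀⠀⠀⠀⠀⠀

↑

⠀⠀⠀⠀⠀⠀⠀⠀⠀⠀⠀⠀⠀
⠀⠀⠀⠀⠀⠀⠀⠀⠀⠀⠀⠀⠀
⠀⠀⠀⠀⠀⠀⠀⠀⠀⠀⠀⠀⠀
⠀⠀⠀⠀⠀⠀⠀⠀⠀⠀⠀⠀⠀
⠀⠀⠀⠀⠿⠿⠂⠂⠿⠀⠀⠀⠀
⠀⠀⠀⠀⠿⠿⠂⠂⠿⠀⠀⠀⠀
⠀⠀⠀⠀⠿⠿⣾⠂⠿⠀⠀⠀⠀
⠀⠀⠀⠀⠿⠿⠂⠂⠿⠀⠀⠀⠀
⠀⠀⠀⠀⠿⠿⠂⠂⠿⠀⠀⠀⠀
⠀⠀⠀⠀⠿⠿⠂⠂⠿⠀⠀⠀⠀
⠀⠀⠀⠀⠿⠿⠂⠂⠿⠀⠀⠀⠀
⠀⠀⠀⠀⠿⠿⠂⠂⠿⠀⠀⠀⠀
⠀⠀⠀⠀⠿⠿⠂⠂⠿⠀⠀⠀⠀

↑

⠀⠀⠀⠀⠀⠀⠀⠀⠀⠀⠀⠀⠀
⠀⠀⠀⠀⠀⠀⠀⠀⠀⠀⠀⠀⠀
⠀⠀⠀⠀⠀⠀⠀⠀⠀⠀⠀⠀⠀
⠀⠀⠀⠀⠀⠀⠀⠀⠀⠀⠀⠀⠀
⠀⠀⠀⠀⠿⠿⠂⠂⠿⠀⠀⠀⠀
⠀⠀⠀⠀⠿⠿⠂⠂⠿⠀⠀⠀⠀
⠀⠀⠀⠀⠿⠿⣾⠂⠿⠀⠀⠀⠀
⠀⠀⠀⠀⠿⠿⠂⠂⠿⠀⠀⠀⠀
⠀⠀⠀⠀⠿⠿⠂⠂⠿⠀⠀⠀⠀
⠀⠀⠀⠀⠿⠿⠂⠂⠿⠀⠀⠀⠀
⠀⠀⠀⠀⠿⠿⠂⠂⠿⠀⠀⠀⠀
⠀⠀⠀⠀⠿⠿⠂⠂⠿⠀⠀⠀⠀
⠀⠀⠀⠀⠿⠿⠂⠂⠿⠀⠀⠀⠀

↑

⠀⠀⠀⠀⠀⠀⠀⠀⠀⠀⠀⠀⠀
⠀⠀⠀⠀⠀⠀⠀⠀⠀⠀⠀⠀⠀
⠀⠀⠀⠀⠀⠀⠀⠀⠀⠀⠀⠀⠀
⠀⠀⠀⠀⠀⠀⠀⠀⠀⠀⠀⠀⠀
⠀⠀⠀⠀⠿⠂⠛⠛⠂⠀⠀⠀⠀
⠀⠀⠀⠀⠿⠿⠂⠂⠿⠀⠀⠀⠀
⠀⠀⠀⠀⠿⠿⣾⠂⠿⠀⠀⠀⠀
⠀⠀⠀⠀⠿⠿⠂⠂⠿⠀⠀⠀⠀
⠀⠀⠀⠀⠿⠿⠂⠂⠿⠀⠀⠀⠀
⠀⠀⠀⠀⠿⠿⠂⠂⠿⠀⠀⠀⠀
⠀⠀⠀⠀⠿⠿⠂⠂⠿⠀⠀⠀⠀
⠀⠀⠀⠀⠿⠿⠂⠂⠿⠀⠀⠀⠀
⠀⠀⠀⠀⠿⠿⠂⠂⠿⠀⠀⠀⠀

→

⠀⠀⠀⠀⠀⠀⠀⠀⠀⠀⠀⠀⠀
⠀⠀⠀⠀⠀⠀⠀⠀⠀⠀⠀⠀⠀
⠀⠀⠀⠀⠀⠀⠀⠀⠀⠀⠀⠀⠀
⠀⠀⠀⠀⠀⠀⠀⠀⠀⠀⠀⠀⠀
⠀⠀⠀⠿⠂⠛⠛⠂⠂⠀⠀⠀⠀
⠀⠀⠀⠿⠿⠂⠂⠿⠿⠀⠀⠀⠀
⠀⠀⠀⠿⠿⠂⣾⠿⠿⠀⠀⠀⠀
⠀⠀⠀⠿⠿⠂⠂⠿⠿⠀⠀⠀⠀
⠀⠀⠀⠿⠿⠂⠂⠿⠿⠀⠀⠀⠀
⠀⠀⠀⠿⠿⠂⠂⠿⠀⠀⠀⠀⠀
⠀⠀⠀⠿⠿⠂⠂⠿⠀⠀⠀⠀⠀
⠀⠀⠀⠿⠿⠂⠂⠿⠀⠀⠀⠀⠀
⠀⠀⠀⠿⠿⠂⠂⠿⠀⠀⠀⠀⠀

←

⠀⠀⠀⠀⠀⠀⠀⠀⠀⠀⠀⠀⠀
⠀⠀⠀⠀⠀⠀⠀⠀⠀⠀⠀⠀⠀
⠀⠀⠀⠀⠀⠀⠀⠀⠀⠀⠀⠀⠀
⠀⠀⠀⠀⠀⠀⠀⠀⠀⠀⠀⠀⠀
⠀⠀⠀⠀⠿⠂⠛⠛⠂⠂⠀⠀⠀
⠀⠀⠀⠀⠿⠿⠂⠂⠿⠿⠀⠀⠀
⠀⠀⠀⠀⠿⠿⣾⠂⠿⠿⠀⠀⠀
⠀⠀⠀⠀⠿⠿⠂⠂⠿⠿⠀⠀⠀
⠀⠀⠀⠀⠿⠿⠂⠂⠿⠿⠀⠀⠀
⠀⠀⠀⠀⠿⠿⠂⠂⠿⠀⠀⠀⠀
⠀⠀⠀⠀⠿⠿⠂⠂⠿⠀⠀⠀⠀
⠀⠀⠀⠀⠿⠿⠂⠂⠿⠀⠀⠀⠀
⠀⠀⠀⠀⠿⠿⠂⠂⠿⠀⠀⠀⠀

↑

⠀⠀⠀⠀⠀⠀⠀⠀⠀⠀⠀⠀⠀
⠀⠀⠀⠀⠀⠀⠀⠀⠀⠀⠀⠀⠀
⠀⠀⠀⠀⠀⠀⠀⠀⠀⠀⠀⠀⠀
⠀⠀⠀⠀⠀⠀⠀⠀⠀⠀⠀⠀⠀
⠀⠀⠀⠀⠿⠂⠂⠂⠂⠀⠀⠀⠀
⠀⠀⠀⠀⠿⠂⠛⠛⠂⠂⠀⠀⠀
⠀⠀⠀⠀⠿⠿⣾⠂⠿⠿⠀⠀⠀
⠀⠀⠀⠀⠿⠿⠂⠂⠿⠿⠀⠀⠀
⠀⠀⠀⠀⠿⠿⠂⠂⠿⠿⠀⠀⠀
⠀⠀⠀⠀⠿⠿⠂⠂⠿⠿⠀⠀⠀
⠀⠀⠀⠀⠿⠿⠂⠂⠿⠀⠀⠀⠀
⠀⠀⠀⠀⠿⠿⠂⠂⠿⠀⠀⠀⠀
⠀⠀⠀⠀⠿⠿⠂⠂⠿⠀⠀⠀⠀

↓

⠀⠀⠀⠀⠀⠀⠀⠀⠀⠀⠀⠀⠀
⠀⠀⠀⠀⠀⠀⠀⠀⠀⠀⠀⠀⠀
⠀⠀⠀⠀⠀⠀⠀⠀⠀⠀⠀⠀⠀
⠀⠀⠀⠀⠿⠂⠂⠂⠂⠀⠀⠀⠀
⠀⠀⠀⠀⠿⠂⠛⠛⠂⠂⠀⠀⠀
⠀⠀⠀⠀⠿⠿⠂⠂⠿⠿⠀⠀⠀
⠀⠀⠀⠀⠿⠿⣾⠂⠿⠿⠀⠀⠀
⠀⠀⠀⠀⠿⠿⠂⠂⠿⠿⠀⠀⠀
⠀⠀⠀⠀⠿⠿⠂⠂⠿⠿⠀⠀⠀
⠀⠀⠀⠀⠿⠿⠂⠂⠿⠀⠀⠀⠀
⠀⠀⠀⠀⠿⠿⠂⠂⠿⠀⠀⠀⠀
⠀⠀⠀⠀⠿⠿⠂⠂⠿⠀⠀⠀⠀
⠀⠀⠀⠀⠿⠿⠂⠂⠿⠀⠀⠀⠀

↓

⠀⠀⠀⠀⠀⠀⠀⠀⠀⠀⠀⠀⠀
⠀⠀⠀⠀⠀⠀⠀⠀⠀⠀⠀⠀⠀
⠀⠀⠀⠀⠿⠂⠂⠂⠂⠀⠀⠀⠀
⠀⠀⠀⠀⠿⠂⠛⠛⠂⠂⠀⠀⠀
⠀⠀⠀⠀⠿⠿⠂⠂⠿⠿⠀⠀⠀
⠀⠀⠀⠀⠿⠿⠂⠂⠿⠿⠀⠀⠀
⠀⠀⠀⠀⠿⠿⣾⠂⠿⠿⠀⠀⠀
⠀⠀⠀⠀⠿⠿⠂⠂⠿⠿⠀⠀⠀
⠀⠀⠀⠀⠿⠿⠂⠂⠿⠀⠀⠀⠀
⠀⠀⠀⠀⠿⠿⠂⠂⠿⠀⠀⠀⠀
⠀⠀⠀⠀⠿⠿⠂⠂⠿⠀⠀⠀⠀
⠀⠀⠀⠀⠿⠿⠂⠂⠿⠀⠀⠀⠀
⠀⠀⠀⠀⠿⠿⠂⠂⠿⠀⠀⠀⠀

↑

⠀⠀⠀⠀⠀⠀⠀⠀⠀⠀⠀⠀⠀
⠀⠀⠀⠀⠀⠀⠀⠀⠀⠀⠀⠀⠀
⠀⠀⠀⠀⠀⠀⠀⠀⠀⠀⠀⠀⠀
⠀⠀⠀⠀⠿⠂⠂⠂⠂⠀⠀⠀⠀
⠀⠀⠀⠀⠿⠂⠛⠛⠂⠂⠀⠀⠀
⠀⠀⠀⠀⠿⠿⠂⠂⠿⠿⠀⠀⠀
⠀⠀⠀⠀⠿⠿⣾⠂⠿⠿⠀⠀⠀
⠀⠀⠀⠀⠿⠿⠂⠂⠿⠿⠀⠀⠀
⠀⠀⠀⠀⠿⠿⠂⠂⠿⠿⠀⠀⠀
⠀⠀⠀⠀⠿⠿⠂⠂⠿⠀⠀⠀⠀
⠀⠀⠀⠀⠿⠿⠂⠂⠿⠀⠀⠀⠀
⠀⠀⠀⠀⠿⠿⠂⠂⠿⠀⠀⠀⠀
⠀⠀⠀⠀⠿⠿⠂⠂⠿⠀⠀⠀⠀

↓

⠀⠀⠀⠀⠀⠀⠀⠀⠀⠀⠀⠀⠀
⠀⠀⠀⠀⠀⠀⠀⠀⠀⠀⠀⠀⠀
⠀⠀⠀⠀⠿⠂⠂⠂⠂⠀⠀⠀⠀
⠀⠀⠀⠀⠿⠂⠛⠛⠂⠂⠀⠀⠀
⠀⠀⠀⠀⠿⠿⠂⠂⠿⠿⠀⠀⠀
⠀⠀⠀⠀⠿⠿⠂⠂⠿⠿⠀⠀⠀
⠀⠀⠀⠀⠿⠿⣾⠂⠿⠿⠀⠀⠀
⠀⠀⠀⠀⠿⠿⠂⠂⠿⠿⠀⠀⠀
⠀⠀⠀⠀⠿⠿⠂⠂⠿⠀⠀⠀⠀
⠀⠀⠀⠀⠿⠿⠂⠂⠿⠀⠀⠀⠀
⠀⠀⠀⠀⠿⠿⠂⠂⠿⠀⠀⠀⠀
⠀⠀⠀⠀⠿⠿⠂⠂⠿⠀⠀⠀⠀
⠀⠀⠀⠀⠿⠿⠂⠂⠿⠀⠀⠀⠀

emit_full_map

⠿⠂⠂⠂⠂⠀
⠿⠂⠛⠛⠂⠂
⠿⠿⠂⠂⠿⠿
⠿⠿⠂⠂⠿⠿
⠿⠿⣾⠂⠿⠿
⠿⠿⠂⠂⠿⠿
⠿⠿⠂⠂⠿⠀
⠿⠿⠂⠂⠿⠀
⠿⠿⠂⠂⠿⠀
⠿⠿⠂⠂⠿⠀
⠿⠿⠂⠂⠿⠀
⠿⠿⠂⠂⠿⠀

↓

⠀⠀⠀⠀⠀⠀⠀⠀⠀⠀⠀⠀⠀
⠀⠀⠀⠀⠿⠂⠂⠂⠂⠀⠀⠀⠀
⠀⠀⠀⠀⠿⠂⠛⠛⠂⠂⠀⠀⠀
⠀⠀⠀⠀⠿⠿⠂⠂⠿⠿⠀⠀⠀
⠀⠀⠀⠀⠿⠿⠂⠂⠿⠿⠀⠀⠀
⠀⠀⠀⠀⠿⠿⠂⠂⠿⠿⠀⠀⠀
⠀⠀⠀⠀⠿⠿⣾⠂⠿⠿⠀⠀⠀
⠀⠀⠀⠀⠿⠿⠂⠂⠿⠀⠀⠀⠀
⠀⠀⠀⠀⠿⠿⠂⠂⠿⠀⠀⠀⠀
⠀⠀⠀⠀⠿⠿⠂⠂⠿⠀⠀⠀⠀
⠀⠀⠀⠀⠿⠿⠂⠂⠿⠀⠀⠀⠀
⠀⠀⠀⠀⠿⠿⠂⠂⠿⠀⠀⠀⠀
⠀⠀⠀⠀⠿⠿⠂⠂⠿⠀⠀⠀⠀
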